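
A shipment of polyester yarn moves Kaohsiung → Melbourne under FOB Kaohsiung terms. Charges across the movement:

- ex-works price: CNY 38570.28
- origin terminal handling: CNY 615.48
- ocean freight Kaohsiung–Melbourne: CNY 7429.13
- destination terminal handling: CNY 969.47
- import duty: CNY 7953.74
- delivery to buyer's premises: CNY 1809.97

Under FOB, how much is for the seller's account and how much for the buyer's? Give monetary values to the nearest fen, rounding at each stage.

Seller: CNY 39185.76; buyer: CNY 18162.31

FOB: the seller bears costs until goods are on board at the origin port; the buyer bears freight, insurance and all costs thereafter.
Seller's account: goods 38570.28 + origin terminal 615.48 = 39185.76
Buyer's account: freight 7429.13 + destination terminal 969.47 + duty 7953.74 + delivery 1809.97 = 18162.31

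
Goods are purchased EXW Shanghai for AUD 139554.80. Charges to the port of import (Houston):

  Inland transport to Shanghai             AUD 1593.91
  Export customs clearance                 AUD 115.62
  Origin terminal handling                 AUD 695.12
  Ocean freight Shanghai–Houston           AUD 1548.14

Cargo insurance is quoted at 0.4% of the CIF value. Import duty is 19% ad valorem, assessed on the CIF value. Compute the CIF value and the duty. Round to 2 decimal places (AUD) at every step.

Let C be the CIF value. C = EXW price + pre-shipment costs + freight + 0.4% × C
C − 0.4% × C = 139554.80 + 1593.91 + 115.62 + 695.12 + 1548.14
0.996 × C = 143507.59
C = 143507.59 / 0.996 = 144083.93
Insurance premium = 0.4% × 144083.93 = 576.34
Import duty = 144083.93 × 19% = 27375.95

CIF value: AUD 144083.93; import duty: AUD 27375.95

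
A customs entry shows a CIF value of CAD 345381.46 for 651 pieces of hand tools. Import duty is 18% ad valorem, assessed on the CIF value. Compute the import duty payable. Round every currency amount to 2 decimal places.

Import duty = 345381.46 × 18% = 62168.66

Import duty: CAD 62168.66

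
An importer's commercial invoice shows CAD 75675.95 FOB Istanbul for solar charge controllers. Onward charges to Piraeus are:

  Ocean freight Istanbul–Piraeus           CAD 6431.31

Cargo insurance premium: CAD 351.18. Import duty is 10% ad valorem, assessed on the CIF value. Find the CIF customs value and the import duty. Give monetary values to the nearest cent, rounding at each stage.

CIF value: CAD 82458.44; import duty: CAD 8245.84

CIF = FOB price + freight + insurance
CIF = 75675.95 + 6431.31 + 351.18 = 82458.44
Import duty = 82458.44 × 10% = 8245.84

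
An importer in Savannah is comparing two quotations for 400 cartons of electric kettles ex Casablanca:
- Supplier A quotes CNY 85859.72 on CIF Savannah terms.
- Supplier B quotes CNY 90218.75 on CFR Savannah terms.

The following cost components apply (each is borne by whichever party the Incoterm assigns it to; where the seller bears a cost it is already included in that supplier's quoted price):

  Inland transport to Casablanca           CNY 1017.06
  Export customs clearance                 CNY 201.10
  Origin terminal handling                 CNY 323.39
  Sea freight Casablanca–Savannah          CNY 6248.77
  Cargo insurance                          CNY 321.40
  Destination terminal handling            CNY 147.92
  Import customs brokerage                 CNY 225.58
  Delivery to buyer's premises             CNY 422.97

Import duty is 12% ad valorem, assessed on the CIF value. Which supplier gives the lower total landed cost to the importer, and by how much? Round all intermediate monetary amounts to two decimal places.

Supplier A (CIF):
The CIF price already equals the CIF value: 85859.72
Import duty = 85859.72 × 12% = 10303.17
Buyer bears (A): 147.92 + 225.58 + 422.97 = 796.47
Landed cost (A) = invoice 85859.72 + 796.47 + duty 10303.17 = 96959.36
Supplier B (CFR):
CIF value = CFR price + insurance = 90218.75 + 321.40 = 90540.15
Import duty = 90540.15 × 12% = 10864.82
Buyer bears (B): 321.40 + 147.92 + 225.58 + 422.97 = 1117.87
Landed cost (B) = invoice 90218.75 + 1117.87 + duty 10864.82 = 102201.44
Difference = |96959.36 − 102201.44| = 5242.08

Supplier A is cheaper by CNY 5242.08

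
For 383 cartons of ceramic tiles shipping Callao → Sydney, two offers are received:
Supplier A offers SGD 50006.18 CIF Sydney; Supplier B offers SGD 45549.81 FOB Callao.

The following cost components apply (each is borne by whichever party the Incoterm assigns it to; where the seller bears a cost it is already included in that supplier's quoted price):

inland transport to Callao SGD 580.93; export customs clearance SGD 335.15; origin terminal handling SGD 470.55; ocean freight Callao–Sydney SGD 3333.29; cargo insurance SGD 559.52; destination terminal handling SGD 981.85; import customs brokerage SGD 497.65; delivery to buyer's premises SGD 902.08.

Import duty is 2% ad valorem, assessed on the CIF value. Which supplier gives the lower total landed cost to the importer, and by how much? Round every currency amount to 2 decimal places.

Supplier B is cheaper by SGD 574.83

Supplier A (CIF):
The CIF price already equals the CIF value: 50006.18
Import duty = 50006.18 × 2% = 1000.12
Buyer bears (A): 981.85 + 497.65 + 902.08 = 2381.58
Landed cost (A) = invoice 50006.18 + 2381.58 + duty 1000.12 = 53387.88
Supplier B (FOB):
CIF value = FOB price + freight + insurance = 45549.81 + 3333.29 + 559.52 = 49442.62
Import duty = 49442.62 × 2% = 988.85
Buyer bears (B): 3333.29 + 559.52 + 981.85 + 497.65 + 902.08 = 6274.39
Landed cost (B) = invoice 45549.81 + 6274.39 + duty 988.85 = 52813.05
Difference = |53387.88 − 52813.05| = 574.83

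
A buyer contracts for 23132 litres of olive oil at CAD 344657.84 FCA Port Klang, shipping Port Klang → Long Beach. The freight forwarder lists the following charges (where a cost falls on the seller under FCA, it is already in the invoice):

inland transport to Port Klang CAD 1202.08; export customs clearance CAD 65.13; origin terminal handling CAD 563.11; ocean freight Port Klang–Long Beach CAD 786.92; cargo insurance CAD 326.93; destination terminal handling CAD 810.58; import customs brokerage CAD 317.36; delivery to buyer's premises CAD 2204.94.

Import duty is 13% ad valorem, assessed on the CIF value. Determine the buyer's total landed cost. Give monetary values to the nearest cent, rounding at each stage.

FCA: the seller delivers export-cleared goods to the carrier; the buyer bears costs from that point.
Already in the invoice (seller's account under FCA): inland to port, export clearance — exclude.
CIF value = FCA price + origin terminal + freight + insurance = 344657.84 + 563.11 + 786.92 + 326.93 = 346334.80
Import duty = 346334.80 × 13% = 45023.52
Buyer bears: origin terminal 563.11 + freight 786.92 + insurance 326.93 + destination terminal 810.58 + brokerage 317.36 + delivery 2204.94 + duty 45023.52 = 50033.36
Landed cost = invoice 344657.84 + 50033.36 = 394691.20

Total landed cost: CAD 394691.20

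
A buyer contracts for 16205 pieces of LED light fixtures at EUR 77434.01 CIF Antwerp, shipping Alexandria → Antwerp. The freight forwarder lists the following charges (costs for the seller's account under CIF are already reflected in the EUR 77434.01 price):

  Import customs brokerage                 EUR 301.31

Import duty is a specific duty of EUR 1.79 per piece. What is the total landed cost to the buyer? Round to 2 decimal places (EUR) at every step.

CIF: the seller pays costs through ocean freight and marine insurance to the destination port.
The CIF price already equals the CIF value: 77434.01
Import duty = 16205 × 1.79 = 29006.95
Buyer bears: brokerage 301.31 + duty 29006.95 = 29308.26
Landed cost = invoice 77434.01 + 29308.26 = 106742.27

Total landed cost: EUR 106742.27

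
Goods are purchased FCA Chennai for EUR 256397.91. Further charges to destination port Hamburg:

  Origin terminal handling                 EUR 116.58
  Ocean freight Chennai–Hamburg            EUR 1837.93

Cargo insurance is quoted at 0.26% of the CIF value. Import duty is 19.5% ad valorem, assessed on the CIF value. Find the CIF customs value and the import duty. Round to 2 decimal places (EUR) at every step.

Let C be the CIF value. C = FCA price + pre-shipment costs + freight + 0.26% × C
C − 0.26% × C = 256397.91 + 116.58 + 1837.93
0.9974 × C = 258352.42
C = 258352.42 / 0.9974 = 259025.89
Insurance premium = 0.26% × 259025.89 = 673.47
Import duty = 259025.89 × 19.5% = 50510.05

CIF value: EUR 259025.89; import duty: EUR 50510.05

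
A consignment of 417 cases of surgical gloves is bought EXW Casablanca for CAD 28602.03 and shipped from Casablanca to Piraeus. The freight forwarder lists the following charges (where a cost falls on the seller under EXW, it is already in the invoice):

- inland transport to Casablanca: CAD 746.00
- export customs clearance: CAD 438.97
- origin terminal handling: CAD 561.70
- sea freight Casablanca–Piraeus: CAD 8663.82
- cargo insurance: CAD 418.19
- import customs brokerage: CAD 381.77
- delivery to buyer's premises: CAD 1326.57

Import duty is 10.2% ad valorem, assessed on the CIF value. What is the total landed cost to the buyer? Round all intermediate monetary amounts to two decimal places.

Total landed cost: CAD 45160.98

EXW: the seller makes goods available at their premises; the buyer bears all onward costs.
CIF value = EXW price + inland to port + export clearance + origin terminal + freight + insurance = 28602.03 + 746.00 + 438.97 + 561.70 + 8663.82 + 418.19 = 39430.71
Import duty = 39430.71 × 10.2% = 4021.93
Buyer bears: inland to port 746.00 + export clearance 438.97 + origin terminal 561.70 + freight 8663.82 + insurance 418.19 + brokerage 381.77 + delivery 1326.57 + duty 4021.93 = 16558.95
Landed cost = invoice 28602.03 + 16558.95 = 45160.98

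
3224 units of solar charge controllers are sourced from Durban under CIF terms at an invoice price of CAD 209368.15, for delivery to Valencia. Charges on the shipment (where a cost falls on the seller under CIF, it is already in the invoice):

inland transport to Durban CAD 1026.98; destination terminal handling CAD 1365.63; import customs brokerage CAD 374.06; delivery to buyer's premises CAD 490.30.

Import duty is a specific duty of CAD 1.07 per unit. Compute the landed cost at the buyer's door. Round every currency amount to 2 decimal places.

CIF: the seller pays costs through ocean freight and marine insurance to the destination port.
Already in the invoice (seller's account under CIF): inland to port — exclude.
The CIF price already equals the CIF value: 209368.15
Import duty = 3224 × 1.07 = 3449.68
Buyer bears: destination terminal 1365.63 + brokerage 374.06 + delivery 490.30 + duty 3449.68 = 5679.67
Landed cost = invoice 209368.15 + 5679.67 = 215047.82

Total landed cost: CAD 215047.82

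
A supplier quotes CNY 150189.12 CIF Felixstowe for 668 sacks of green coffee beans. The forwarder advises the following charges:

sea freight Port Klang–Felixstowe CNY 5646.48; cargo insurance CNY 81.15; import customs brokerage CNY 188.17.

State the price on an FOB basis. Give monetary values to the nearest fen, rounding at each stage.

Not relevant to the conversion: brokerage — on the buyer under both terms; not part of either seller's price.
From CIF to FOB, the seller no longer bears: freight, insurance.
FOB price = 150189.12 − 5646.48 − 81.15 = 144461.49

FOB price: CNY 144461.49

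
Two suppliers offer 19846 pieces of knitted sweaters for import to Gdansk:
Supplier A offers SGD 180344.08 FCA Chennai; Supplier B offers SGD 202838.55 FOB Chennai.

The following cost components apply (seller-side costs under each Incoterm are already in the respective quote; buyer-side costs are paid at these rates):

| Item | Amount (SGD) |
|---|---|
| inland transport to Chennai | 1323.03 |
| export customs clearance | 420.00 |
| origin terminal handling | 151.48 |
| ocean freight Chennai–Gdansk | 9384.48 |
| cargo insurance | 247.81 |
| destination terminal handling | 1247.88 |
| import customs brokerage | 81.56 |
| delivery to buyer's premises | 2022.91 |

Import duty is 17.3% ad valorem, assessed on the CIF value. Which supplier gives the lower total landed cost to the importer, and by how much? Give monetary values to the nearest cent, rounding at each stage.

Supplier A (FCA):
CIF value = FCA price + origin terminal + freight + insurance = 180344.08 + 151.48 + 9384.48 + 247.81 = 190127.85
Import duty = 190127.85 × 17.3% = 32892.12
Buyer bears (A): 151.48 + 9384.48 + 247.81 + 1247.88 + 81.56 + 2022.91 = 13136.12
Landed cost (A) = invoice 180344.08 + 13136.12 + duty 32892.12 = 226372.32
Supplier B (FOB):
CIF value = FOB price + freight + insurance = 202838.55 + 9384.48 + 247.81 = 212470.84
Import duty = 212470.84 × 17.3% = 36757.46
Buyer bears (B): 9384.48 + 247.81 + 1247.88 + 81.56 + 2022.91 = 12984.64
Landed cost (B) = invoice 202838.55 + 12984.64 + duty 36757.46 = 252580.65
Difference = |226372.32 − 252580.65| = 26208.33

Supplier A is cheaper by SGD 26208.33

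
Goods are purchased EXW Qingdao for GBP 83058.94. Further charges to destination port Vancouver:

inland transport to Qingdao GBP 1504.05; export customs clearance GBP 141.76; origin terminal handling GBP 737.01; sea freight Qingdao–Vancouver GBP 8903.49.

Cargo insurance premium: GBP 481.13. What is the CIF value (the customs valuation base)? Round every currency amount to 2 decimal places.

CIF = EXW price + pre-shipment costs + freight + insurance
CIF = 83058.94 + 1504.05 + 141.76 + 737.01 + 8903.49 + 481.13 = 94826.38

CIF value: GBP 94826.38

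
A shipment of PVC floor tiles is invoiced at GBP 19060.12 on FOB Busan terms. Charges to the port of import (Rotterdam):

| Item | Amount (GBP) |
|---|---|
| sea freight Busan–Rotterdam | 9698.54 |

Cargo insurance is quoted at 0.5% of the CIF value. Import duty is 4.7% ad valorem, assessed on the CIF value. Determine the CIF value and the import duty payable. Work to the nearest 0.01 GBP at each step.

Let C be the CIF value. C = FOB price + freight + 0.5% × C
C − 0.5% × C = 19060.12 + 9698.54
0.995 × C = 28758.66
C = 28758.66 / 0.995 = 28903.18
Insurance premium = 0.5% × 28903.18 = 144.52
Import duty = 28903.18 × 4.7% = 1358.45

CIF value: GBP 28903.18; import duty: GBP 1358.45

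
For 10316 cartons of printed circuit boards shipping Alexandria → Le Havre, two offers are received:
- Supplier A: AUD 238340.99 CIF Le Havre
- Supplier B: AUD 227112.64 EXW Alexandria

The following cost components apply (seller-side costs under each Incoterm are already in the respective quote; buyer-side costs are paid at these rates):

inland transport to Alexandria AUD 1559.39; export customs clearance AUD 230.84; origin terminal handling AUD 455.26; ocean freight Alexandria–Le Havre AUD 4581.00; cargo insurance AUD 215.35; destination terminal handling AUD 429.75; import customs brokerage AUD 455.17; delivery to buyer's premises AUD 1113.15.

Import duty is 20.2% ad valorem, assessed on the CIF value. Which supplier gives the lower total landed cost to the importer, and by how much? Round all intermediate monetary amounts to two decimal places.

Supplier B is cheaper by AUD 5032.19

Supplier A (CIF):
The CIF price already equals the CIF value: 238340.99
Import duty = 238340.99 × 20.2% = 48144.88
Buyer bears (A): 429.75 + 455.17 + 1113.15 = 1998.07
Landed cost (A) = invoice 238340.99 + 1998.07 + duty 48144.88 = 288483.94
Supplier B (EXW):
CIF value = EXW price + inland to port + export clearance + origin terminal + freight + insurance = 227112.64 + 1559.39 + 230.84 + 455.26 + 4581.00 + 215.35 = 234154.48
Import duty = 234154.48 × 20.2% = 47299.20
Buyer bears (B): 1559.39 + 230.84 + 455.26 + 4581.00 + 215.35 + 429.75 + 455.17 + 1113.15 = 9039.91
Landed cost (B) = invoice 227112.64 + 9039.91 + duty 47299.20 = 283451.75
Difference = |288483.94 − 283451.75| = 5032.19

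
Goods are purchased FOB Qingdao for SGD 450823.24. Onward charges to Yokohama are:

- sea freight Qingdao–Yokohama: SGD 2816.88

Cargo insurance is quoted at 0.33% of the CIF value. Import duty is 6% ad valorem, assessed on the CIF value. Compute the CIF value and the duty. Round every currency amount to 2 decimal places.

CIF value: SGD 455142.09; import duty: SGD 27308.53

Let C be the CIF value. C = FOB price + freight + 0.33% × C
C − 0.33% × C = 450823.24 + 2816.88
0.9967 × C = 453640.12
C = 453640.12 / 0.9967 = 455142.09
Insurance premium = 0.33% × 455142.09 = 1501.97
Import duty = 455142.09 × 6% = 27308.53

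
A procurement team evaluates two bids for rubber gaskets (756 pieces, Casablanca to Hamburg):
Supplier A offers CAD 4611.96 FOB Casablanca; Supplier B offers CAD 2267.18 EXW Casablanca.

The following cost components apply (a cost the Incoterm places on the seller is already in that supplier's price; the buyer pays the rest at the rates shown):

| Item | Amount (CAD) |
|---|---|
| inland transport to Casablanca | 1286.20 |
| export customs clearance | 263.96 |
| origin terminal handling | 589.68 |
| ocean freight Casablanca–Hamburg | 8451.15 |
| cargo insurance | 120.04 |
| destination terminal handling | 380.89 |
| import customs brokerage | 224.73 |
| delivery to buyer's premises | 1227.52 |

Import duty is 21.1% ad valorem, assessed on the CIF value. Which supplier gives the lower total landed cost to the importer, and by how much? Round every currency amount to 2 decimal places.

Supplier A (FOB):
CIF value = FOB price + freight + insurance = 4611.96 + 8451.15 + 120.04 = 13183.15
Import duty = 13183.15 × 21.1% = 2781.64
Buyer bears (A): 8451.15 + 120.04 + 380.89 + 224.73 + 1227.52 = 10404.33
Landed cost (A) = invoice 4611.96 + 10404.33 + duty 2781.64 = 17797.93
Supplier B (EXW):
CIF value = EXW price + inland to port + export clearance + origin terminal + freight + insurance = 2267.18 + 1286.20 + 263.96 + 589.68 + 8451.15 + 120.04 = 12978.21
Import duty = 12978.21 × 21.1% = 2738.40
Buyer bears (B): 1286.20 + 263.96 + 589.68 + 8451.15 + 120.04 + 380.89 + 224.73 + 1227.52 = 12544.17
Landed cost (B) = invoice 2267.18 + 12544.17 + duty 2738.40 = 17549.75
Difference = |17797.93 − 17549.75| = 248.18

Supplier B is cheaper by CAD 248.18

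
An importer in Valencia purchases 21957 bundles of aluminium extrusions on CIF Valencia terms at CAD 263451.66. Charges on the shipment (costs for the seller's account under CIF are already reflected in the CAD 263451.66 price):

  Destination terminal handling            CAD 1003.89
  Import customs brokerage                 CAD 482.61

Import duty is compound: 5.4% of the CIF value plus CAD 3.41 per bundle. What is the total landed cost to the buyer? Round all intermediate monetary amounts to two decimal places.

Total landed cost: CAD 354037.92

CIF: the seller pays costs through ocean freight and marine insurance to the destination port.
The CIF price already equals the CIF value: 263451.66
Ad valorem component: 263451.66 × 5.4% = 14226.39
Specific component: 21957 × 3.41 = 74873.37
Import duty = 14226.39 + 74873.37 = 89099.76
Buyer bears: destination terminal 1003.89 + brokerage 482.61 + duty 89099.76 = 90586.26
Landed cost = invoice 263451.66 + 90586.26 = 354037.92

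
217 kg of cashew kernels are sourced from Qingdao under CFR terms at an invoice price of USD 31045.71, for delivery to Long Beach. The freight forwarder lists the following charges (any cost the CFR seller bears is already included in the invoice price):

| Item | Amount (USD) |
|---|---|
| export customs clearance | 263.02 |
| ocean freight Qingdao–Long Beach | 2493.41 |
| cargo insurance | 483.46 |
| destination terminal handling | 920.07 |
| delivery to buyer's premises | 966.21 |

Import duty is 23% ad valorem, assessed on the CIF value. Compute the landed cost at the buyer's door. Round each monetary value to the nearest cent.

Total landed cost: USD 40667.16

CFR: the seller pays costs through ocean freight to the destination port, but not insurance.
Already in the invoice (seller's account under CFR): export clearance, freight — exclude.
CIF value = CFR price + insurance = 31045.71 + 483.46 = 31529.17
Import duty = 31529.17 × 23% = 7251.71
Buyer bears: insurance 483.46 + destination terminal 920.07 + delivery 966.21 + duty 7251.71 = 9621.45
Landed cost = invoice 31045.71 + 9621.45 = 40667.16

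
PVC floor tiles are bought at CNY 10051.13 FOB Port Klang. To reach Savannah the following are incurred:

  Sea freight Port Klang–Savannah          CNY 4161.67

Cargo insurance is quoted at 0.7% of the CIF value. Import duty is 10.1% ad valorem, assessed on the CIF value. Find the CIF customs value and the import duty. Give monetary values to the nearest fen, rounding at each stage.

Let C be the CIF value. C = FOB price + freight + 0.7% × C
C − 0.7% × C = 10051.13 + 4161.67
0.993 × C = 14212.80
C = 14212.80 / 0.993 = 14312.99
Insurance premium = 0.7% × 14312.99 = 100.19
Import duty = 14312.99 × 10.1% = 1445.61

CIF value: CNY 14312.99; import duty: CNY 1445.61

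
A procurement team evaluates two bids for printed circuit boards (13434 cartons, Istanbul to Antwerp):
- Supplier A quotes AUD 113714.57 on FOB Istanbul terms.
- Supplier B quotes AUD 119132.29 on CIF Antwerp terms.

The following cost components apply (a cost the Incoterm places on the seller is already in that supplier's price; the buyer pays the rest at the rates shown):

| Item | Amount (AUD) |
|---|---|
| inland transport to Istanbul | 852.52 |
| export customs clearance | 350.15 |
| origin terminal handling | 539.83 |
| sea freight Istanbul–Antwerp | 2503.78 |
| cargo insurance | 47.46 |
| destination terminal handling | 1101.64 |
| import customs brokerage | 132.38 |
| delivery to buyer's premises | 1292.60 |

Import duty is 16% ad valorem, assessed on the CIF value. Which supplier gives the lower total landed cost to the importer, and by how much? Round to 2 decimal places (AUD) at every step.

Supplier A (FOB):
CIF value = FOB price + freight + insurance = 113714.57 + 2503.78 + 47.46 = 116265.81
Import duty = 116265.81 × 16% = 18602.53
Buyer bears (A): 2503.78 + 47.46 + 1101.64 + 132.38 + 1292.60 = 5077.86
Landed cost (A) = invoice 113714.57 + 5077.86 + duty 18602.53 = 137394.96
Supplier B (CIF):
The CIF price already equals the CIF value: 119132.29
Import duty = 119132.29 × 16% = 19061.17
Buyer bears (B): 1101.64 + 132.38 + 1292.60 = 2526.62
Landed cost (B) = invoice 119132.29 + 2526.62 + duty 19061.17 = 140720.08
Difference = |137394.96 − 140720.08| = 3325.12

Supplier A is cheaper by AUD 3325.12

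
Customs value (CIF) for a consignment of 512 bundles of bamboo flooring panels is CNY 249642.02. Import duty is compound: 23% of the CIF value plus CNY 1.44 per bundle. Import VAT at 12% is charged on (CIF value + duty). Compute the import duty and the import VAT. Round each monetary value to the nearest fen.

Import duty: CNY 58154.94; import VAT: CNY 36935.64

Ad valorem component: 249642.02 × 23% = 57417.66
Specific component: 512 × 1.44 = 737.28
Import duty = 57417.66 + 737.28 = 58154.94
VAT base = CIF + duty = 249642.02 + 58154.94 = 307796.96
Import VAT = 307796.96 × 12% = 36935.64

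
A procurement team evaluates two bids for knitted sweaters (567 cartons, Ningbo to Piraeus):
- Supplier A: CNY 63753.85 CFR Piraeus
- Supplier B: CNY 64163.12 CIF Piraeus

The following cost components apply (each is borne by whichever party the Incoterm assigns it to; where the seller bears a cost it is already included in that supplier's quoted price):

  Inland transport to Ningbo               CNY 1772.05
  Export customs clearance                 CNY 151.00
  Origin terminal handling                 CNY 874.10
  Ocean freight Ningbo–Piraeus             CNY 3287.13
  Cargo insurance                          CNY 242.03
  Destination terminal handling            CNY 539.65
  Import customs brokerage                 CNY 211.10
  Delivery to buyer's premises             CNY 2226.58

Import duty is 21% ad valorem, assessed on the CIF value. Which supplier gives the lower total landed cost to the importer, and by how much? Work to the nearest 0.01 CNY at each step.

Supplier A is cheaper by CNY 202.37

Supplier A (CFR):
CIF value = CFR price + insurance = 63753.85 + 242.03 = 63995.88
Import duty = 63995.88 × 21% = 13439.13
Buyer bears (A): 242.03 + 539.65 + 211.10 + 2226.58 = 3219.36
Landed cost (A) = invoice 63753.85 + 3219.36 + duty 13439.13 = 80412.34
Supplier B (CIF):
The CIF price already equals the CIF value: 64163.12
Import duty = 64163.12 × 21% = 13474.26
Buyer bears (B): 539.65 + 211.10 + 2226.58 = 2977.33
Landed cost (B) = invoice 64163.12 + 2977.33 + duty 13474.26 = 80614.71
Difference = |80412.34 − 80614.71| = 202.37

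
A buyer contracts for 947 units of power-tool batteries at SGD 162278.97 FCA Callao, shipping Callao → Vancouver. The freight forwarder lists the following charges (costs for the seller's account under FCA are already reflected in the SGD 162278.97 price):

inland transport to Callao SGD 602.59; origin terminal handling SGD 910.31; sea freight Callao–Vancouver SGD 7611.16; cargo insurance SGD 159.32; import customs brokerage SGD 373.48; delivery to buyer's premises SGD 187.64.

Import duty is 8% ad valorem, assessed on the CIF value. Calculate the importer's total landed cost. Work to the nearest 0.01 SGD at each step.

FCA: the seller delivers export-cleared goods to the carrier; the buyer bears costs from that point.
Already in the invoice (seller's account under FCA): inland to port — exclude.
CIF value = FCA price + origin terminal + freight + insurance = 162278.97 + 910.31 + 7611.16 + 159.32 = 170959.76
Import duty = 170959.76 × 8% = 13676.78
Buyer bears: origin terminal 910.31 + freight 7611.16 + insurance 159.32 + brokerage 373.48 + delivery 187.64 + duty 13676.78 = 22918.69
Landed cost = invoice 162278.97 + 22918.69 = 185197.66

Total landed cost: SGD 185197.66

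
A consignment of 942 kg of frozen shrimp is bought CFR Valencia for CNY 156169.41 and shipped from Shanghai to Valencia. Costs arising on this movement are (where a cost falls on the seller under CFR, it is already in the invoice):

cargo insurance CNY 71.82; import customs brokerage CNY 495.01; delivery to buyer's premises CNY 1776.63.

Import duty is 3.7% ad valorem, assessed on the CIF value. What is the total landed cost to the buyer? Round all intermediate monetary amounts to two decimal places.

Total landed cost: CNY 164293.80

CFR: the seller pays costs through ocean freight to the destination port, but not insurance.
CIF value = CFR price + insurance = 156169.41 + 71.82 = 156241.23
Import duty = 156241.23 × 3.7% = 5780.93
Buyer bears: insurance 71.82 + brokerage 495.01 + delivery 1776.63 + duty 5780.93 = 8124.39
Landed cost = invoice 156169.41 + 8124.39 = 164293.80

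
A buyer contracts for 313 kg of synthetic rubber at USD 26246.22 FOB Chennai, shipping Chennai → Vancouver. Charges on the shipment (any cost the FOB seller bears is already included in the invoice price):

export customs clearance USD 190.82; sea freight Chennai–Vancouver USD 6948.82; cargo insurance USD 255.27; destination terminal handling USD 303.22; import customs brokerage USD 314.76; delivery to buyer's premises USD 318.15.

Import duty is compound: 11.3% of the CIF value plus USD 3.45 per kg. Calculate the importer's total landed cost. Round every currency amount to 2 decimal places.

Total landed cost: USD 39246.18

FOB: the seller bears costs until goods are on board at the origin port; the buyer bears freight, insurance and all costs thereafter.
Already in the invoice (seller's account under FOB): export clearance — exclude.
CIF value = FOB price + freight + insurance = 26246.22 + 6948.82 + 255.27 = 33450.31
Ad valorem component: 33450.31 × 11.3% = 3779.89
Specific component: 313 × 3.45 = 1079.85
Import duty = 3779.89 + 1079.85 = 4859.74
Buyer bears: freight 6948.82 + insurance 255.27 + destination terminal 303.22 + brokerage 314.76 + delivery 318.15 + duty 4859.74 = 12999.96
Landed cost = invoice 26246.22 + 12999.96 = 39246.18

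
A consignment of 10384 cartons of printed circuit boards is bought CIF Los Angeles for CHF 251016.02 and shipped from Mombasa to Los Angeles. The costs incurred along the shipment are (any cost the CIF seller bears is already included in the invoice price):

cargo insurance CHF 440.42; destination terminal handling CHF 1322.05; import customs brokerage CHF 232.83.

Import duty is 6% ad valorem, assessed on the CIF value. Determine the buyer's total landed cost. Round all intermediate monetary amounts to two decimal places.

CIF: the seller pays costs through ocean freight and marine insurance to the destination port.
Already in the invoice (seller's account under CIF): insurance — exclude.
The CIF price already equals the CIF value: 251016.02
Import duty = 251016.02 × 6% = 15060.96
Buyer bears: destination terminal 1322.05 + brokerage 232.83 + duty 15060.96 = 16615.84
Landed cost = invoice 251016.02 + 16615.84 = 267631.86

Total landed cost: CHF 267631.86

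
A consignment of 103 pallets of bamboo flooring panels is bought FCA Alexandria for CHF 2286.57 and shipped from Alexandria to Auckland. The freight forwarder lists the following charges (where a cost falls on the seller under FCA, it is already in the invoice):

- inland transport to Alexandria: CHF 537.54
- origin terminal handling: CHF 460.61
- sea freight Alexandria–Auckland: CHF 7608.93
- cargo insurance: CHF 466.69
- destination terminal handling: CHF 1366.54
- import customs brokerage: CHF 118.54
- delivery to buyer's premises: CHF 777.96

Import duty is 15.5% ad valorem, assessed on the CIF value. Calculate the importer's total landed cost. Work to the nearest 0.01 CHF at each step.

FCA: the seller delivers export-cleared goods to the carrier; the buyer bears costs from that point.
Already in the invoice (seller's account under FCA): inland to port — exclude.
CIF value = FCA price + origin terminal + freight + insurance = 2286.57 + 460.61 + 7608.93 + 466.69 = 10822.80
Import duty = 10822.80 × 15.5% = 1677.53
Buyer bears: origin terminal 460.61 + freight 7608.93 + insurance 466.69 + destination terminal 1366.54 + brokerage 118.54 + delivery 777.96 + duty 1677.53 = 12476.80
Landed cost = invoice 2286.57 + 12476.80 = 14763.37

Total landed cost: CHF 14763.37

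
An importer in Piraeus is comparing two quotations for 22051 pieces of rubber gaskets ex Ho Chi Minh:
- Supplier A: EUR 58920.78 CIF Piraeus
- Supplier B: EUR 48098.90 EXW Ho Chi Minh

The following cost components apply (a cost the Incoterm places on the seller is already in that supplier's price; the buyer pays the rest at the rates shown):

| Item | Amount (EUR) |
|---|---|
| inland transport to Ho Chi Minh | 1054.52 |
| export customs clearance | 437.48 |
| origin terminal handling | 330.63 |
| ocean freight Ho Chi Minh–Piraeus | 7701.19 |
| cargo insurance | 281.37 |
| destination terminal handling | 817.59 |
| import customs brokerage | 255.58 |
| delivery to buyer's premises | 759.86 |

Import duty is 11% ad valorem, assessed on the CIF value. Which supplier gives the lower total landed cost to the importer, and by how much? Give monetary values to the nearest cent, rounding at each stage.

Supplier B is cheaper by EUR 1128.53

Supplier A (CIF):
The CIF price already equals the CIF value: 58920.78
Import duty = 58920.78 × 11% = 6481.29
Buyer bears (A): 817.59 + 255.58 + 759.86 = 1833.03
Landed cost (A) = invoice 58920.78 + 1833.03 + duty 6481.29 = 67235.10
Supplier B (EXW):
CIF value = EXW price + inland to port + export clearance + origin terminal + freight + insurance = 48098.90 + 1054.52 + 437.48 + 330.63 + 7701.19 + 281.37 = 57904.09
Import duty = 57904.09 × 11% = 6369.45
Buyer bears (B): 1054.52 + 437.48 + 330.63 + 7701.19 + 281.37 + 817.59 + 255.58 + 759.86 = 11638.22
Landed cost (B) = invoice 48098.90 + 11638.22 + duty 6369.45 = 66106.57
Difference = |67235.10 − 66106.57| = 1128.53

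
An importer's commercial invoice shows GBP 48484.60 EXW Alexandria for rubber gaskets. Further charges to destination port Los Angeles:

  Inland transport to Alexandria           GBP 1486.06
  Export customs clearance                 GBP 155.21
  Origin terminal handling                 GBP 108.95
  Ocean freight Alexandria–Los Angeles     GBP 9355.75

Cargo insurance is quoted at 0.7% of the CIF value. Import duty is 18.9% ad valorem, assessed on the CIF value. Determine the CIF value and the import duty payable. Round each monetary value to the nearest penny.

Let C be the CIF value. C = EXW price + pre-shipment costs + freight + 0.7% × C
C − 0.7% × C = 48484.60 + 1486.06 + 155.21 + 108.95 + 9355.75
0.993 × C = 59590.57
C = 59590.57 / 0.993 = 60010.64
Insurance premium = 0.7% × 60010.64 = 420.07
Import duty = 60010.64 × 18.9% = 11342.01

CIF value: GBP 60010.64; import duty: GBP 11342.01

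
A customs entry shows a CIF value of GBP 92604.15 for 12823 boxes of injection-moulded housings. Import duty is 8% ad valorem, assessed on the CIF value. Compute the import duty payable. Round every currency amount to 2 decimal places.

Import duty = 92604.15 × 8% = 7408.33

Import duty: GBP 7408.33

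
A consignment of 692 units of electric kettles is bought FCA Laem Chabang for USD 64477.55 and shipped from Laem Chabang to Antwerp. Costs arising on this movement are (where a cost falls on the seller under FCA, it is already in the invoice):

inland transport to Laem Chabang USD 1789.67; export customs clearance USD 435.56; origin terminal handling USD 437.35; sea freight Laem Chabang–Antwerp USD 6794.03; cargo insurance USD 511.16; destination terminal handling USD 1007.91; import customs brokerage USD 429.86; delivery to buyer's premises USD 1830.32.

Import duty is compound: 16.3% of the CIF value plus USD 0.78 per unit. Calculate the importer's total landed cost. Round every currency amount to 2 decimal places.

Total landed cost: USD 87799.81

FCA: the seller delivers export-cleared goods to the carrier; the buyer bears costs from that point.
Already in the invoice (seller's account under FCA): inland to port, export clearance — exclude.
CIF value = FCA price + origin terminal + freight + insurance = 64477.55 + 437.35 + 6794.03 + 511.16 = 72220.09
Ad valorem component: 72220.09 × 16.3% = 11771.87
Specific component: 692 × 0.78 = 539.76
Import duty = 11771.87 + 539.76 = 12311.63
Buyer bears: origin terminal 437.35 + freight 6794.03 + insurance 511.16 + destination terminal 1007.91 + brokerage 429.86 + delivery 1830.32 + duty 12311.63 = 23322.26
Landed cost = invoice 64477.55 + 23322.26 = 87799.81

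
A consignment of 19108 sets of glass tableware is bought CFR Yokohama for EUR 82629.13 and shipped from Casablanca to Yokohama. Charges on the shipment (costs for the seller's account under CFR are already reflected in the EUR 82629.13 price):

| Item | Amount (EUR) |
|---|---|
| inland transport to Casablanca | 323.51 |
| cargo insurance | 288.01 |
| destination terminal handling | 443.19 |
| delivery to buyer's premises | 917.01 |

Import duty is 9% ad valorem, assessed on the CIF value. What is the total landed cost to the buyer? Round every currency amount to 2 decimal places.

Total landed cost: EUR 91739.88

CFR: the seller pays costs through ocean freight to the destination port, but not insurance.
Already in the invoice (seller's account under CFR): inland to port — exclude.
CIF value = CFR price + insurance = 82629.13 + 288.01 = 82917.14
Import duty = 82917.14 × 9% = 7462.54
Buyer bears: insurance 288.01 + destination terminal 443.19 + delivery 917.01 + duty 7462.54 = 9110.75
Landed cost = invoice 82629.13 + 9110.75 = 91739.88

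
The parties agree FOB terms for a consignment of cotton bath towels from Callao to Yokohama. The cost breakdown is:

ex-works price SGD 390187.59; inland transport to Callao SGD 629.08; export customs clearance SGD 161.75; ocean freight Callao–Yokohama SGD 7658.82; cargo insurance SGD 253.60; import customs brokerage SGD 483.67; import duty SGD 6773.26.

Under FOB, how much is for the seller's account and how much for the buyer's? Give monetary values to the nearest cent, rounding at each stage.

Seller: SGD 390978.42; buyer: SGD 15169.35

FOB: the seller bears costs until goods are on board at the origin port; the buyer bears freight, insurance and all costs thereafter.
Seller's account: goods 390187.59 + inland to port 629.08 + export clearance 161.75 = 390978.42
Buyer's account: freight 7658.82 + insurance 253.60 + brokerage 483.67 + duty 6773.26 = 15169.35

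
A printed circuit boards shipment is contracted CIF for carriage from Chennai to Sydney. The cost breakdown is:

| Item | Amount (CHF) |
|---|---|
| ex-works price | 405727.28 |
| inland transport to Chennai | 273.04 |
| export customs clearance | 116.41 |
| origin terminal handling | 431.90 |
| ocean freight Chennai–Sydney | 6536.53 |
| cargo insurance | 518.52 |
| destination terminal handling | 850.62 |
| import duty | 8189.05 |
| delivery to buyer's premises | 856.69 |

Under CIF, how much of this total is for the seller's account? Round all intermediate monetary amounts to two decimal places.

Seller's account: CHF 413603.68

CIF: the seller pays costs through ocean freight and marine insurance to the destination port.
Seller's account: goods 405727.28 + inland to port 273.04 + export clearance 116.41 + origin terminal 431.90 + freight 6536.53 + insurance 518.52 = 413603.68
Buyer's account: destination terminal 850.62 + duty 8189.05 + delivery 856.69 = 9896.36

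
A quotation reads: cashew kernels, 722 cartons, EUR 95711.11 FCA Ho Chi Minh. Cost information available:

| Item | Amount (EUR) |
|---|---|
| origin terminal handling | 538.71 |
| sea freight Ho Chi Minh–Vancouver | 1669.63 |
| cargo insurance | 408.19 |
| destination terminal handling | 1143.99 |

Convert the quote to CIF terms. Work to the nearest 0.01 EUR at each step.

Not relevant to the conversion: destination terminal — on the buyer under both terms; not part of either seller's price.
From FCA to CIF, the seller additionally bears: origin terminal, freight, insurance.
CIF price = 95711.11 + 538.71 + 1669.63 + 408.19 = 98327.64

CIF price: EUR 98327.64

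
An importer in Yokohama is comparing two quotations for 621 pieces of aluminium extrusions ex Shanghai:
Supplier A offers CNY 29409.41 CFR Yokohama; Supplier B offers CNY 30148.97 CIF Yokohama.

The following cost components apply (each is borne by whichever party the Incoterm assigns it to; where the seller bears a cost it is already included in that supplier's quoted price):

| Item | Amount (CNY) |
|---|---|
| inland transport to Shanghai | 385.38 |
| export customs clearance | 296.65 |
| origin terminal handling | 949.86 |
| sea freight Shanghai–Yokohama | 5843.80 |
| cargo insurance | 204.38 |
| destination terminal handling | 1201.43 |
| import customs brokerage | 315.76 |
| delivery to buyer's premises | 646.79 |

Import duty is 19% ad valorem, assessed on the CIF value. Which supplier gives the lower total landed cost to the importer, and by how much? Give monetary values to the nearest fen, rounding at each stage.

Supplier A (CFR):
CIF value = CFR price + insurance = 29409.41 + 204.38 = 29613.79
Import duty = 29613.79 × 19% = 5626.62
Buyer bears (A): 204.38 + 1201.43 + 315.76 + 646.79 = 2368.36
Landed cost (A) = invoice 29409.41 + 2368.36 + duty 5626.62 = 37404.39
Supplier B (CIF):
The CIF price already equals the CIF value: 30148.97
Import duty = 30148.97 × 19% = 5728.30
Buyer bears (B): 1201.43 + 315.76 + 646.79 = 2163.98
Landed cost (B) = invoice 30148.97 + 2163.98 + duty 5728.30 = 38041.25
Difference = |37404.39 − 38041.25| = 636.86

Supplier A is cheaper by CNY 636.86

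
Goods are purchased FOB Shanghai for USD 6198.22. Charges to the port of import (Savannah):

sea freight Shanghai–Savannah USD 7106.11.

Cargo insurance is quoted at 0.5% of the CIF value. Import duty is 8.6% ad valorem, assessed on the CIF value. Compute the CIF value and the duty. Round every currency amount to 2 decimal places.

Let C be the CIF value. C = FOB price + freight + 0.5% × C
C − 0.5% × C = 6198.22 + 7106.11
0.995 × C = 13304.33
C = 13304.33 / 0.995 = 13371.19
Insurance premium = 0.5% × 13371.19 = 66.86
Import duty = 13371.19 × 8.6% = 1149.92

CIF value: USD 13371.19; import duty: USD 1149.92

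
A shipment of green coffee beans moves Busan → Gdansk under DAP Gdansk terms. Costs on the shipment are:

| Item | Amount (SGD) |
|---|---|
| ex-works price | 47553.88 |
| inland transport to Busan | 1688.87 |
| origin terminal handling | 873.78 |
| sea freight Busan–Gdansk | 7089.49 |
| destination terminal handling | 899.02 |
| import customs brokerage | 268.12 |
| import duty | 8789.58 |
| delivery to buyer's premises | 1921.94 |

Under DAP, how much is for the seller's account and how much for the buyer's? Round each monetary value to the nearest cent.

Seller: SGD 60026.98; buyer: SGD 9057.70

DAP: the seller bears all costs to the named destination except import duty and clearance.
Seller's account: goods 47553.88 + inland to port 1688.87 + origin terminal 873.78 + freight 7089.49 + destination terminal 899.02 + delivery 1921.94 = 60026.98
Buyer's account: brokerage 268.12 + duty 8789.58 = 9057.70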